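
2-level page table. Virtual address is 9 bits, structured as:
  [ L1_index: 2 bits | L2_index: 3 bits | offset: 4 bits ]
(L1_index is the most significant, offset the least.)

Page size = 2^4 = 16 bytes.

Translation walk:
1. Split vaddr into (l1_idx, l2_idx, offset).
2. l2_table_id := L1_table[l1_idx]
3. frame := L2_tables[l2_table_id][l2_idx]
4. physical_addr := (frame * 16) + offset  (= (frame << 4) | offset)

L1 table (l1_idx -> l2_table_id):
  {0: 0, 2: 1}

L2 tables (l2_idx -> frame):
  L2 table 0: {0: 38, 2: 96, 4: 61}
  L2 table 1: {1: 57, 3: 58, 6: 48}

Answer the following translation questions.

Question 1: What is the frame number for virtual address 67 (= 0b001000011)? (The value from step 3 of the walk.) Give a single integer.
vaddr = 67: l1_idx=0, l2_idx=4
L1[0] = 0; L2[0][4] = 61

Answer: 61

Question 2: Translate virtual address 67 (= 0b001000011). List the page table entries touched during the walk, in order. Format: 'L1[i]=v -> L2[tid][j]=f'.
vaddr = 67 = 0b001000011
Split: l1_idx=0, l2_idx=4, offset=3

Answer: L1[0]=0 -> L2[0][4]=61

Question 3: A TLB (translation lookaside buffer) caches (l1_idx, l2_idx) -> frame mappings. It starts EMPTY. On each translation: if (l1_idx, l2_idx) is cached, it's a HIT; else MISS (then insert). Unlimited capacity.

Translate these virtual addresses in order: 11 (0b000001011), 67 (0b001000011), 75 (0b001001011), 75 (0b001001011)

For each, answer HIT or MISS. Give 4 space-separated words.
Answer: MISS MISS HIT HIT

Derivation:
vaddr=11: (0,0) not in TLB -> MISS, insert
vaddr=67: (0,4) not in TLB -> MISS, insert
vaddr=75: (0,4) in TLB -> HIT
vaddr=75: (0,4) in TLB -> HIT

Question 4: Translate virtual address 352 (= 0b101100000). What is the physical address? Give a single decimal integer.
vaddr = 352 = 0b101100000
Split: l1_idx=2, l2_idx=6, offset=0
L1[2] = 1
L2[1][6] = 48
paddr = 48 * 16 + 0 = 768

Answer: 768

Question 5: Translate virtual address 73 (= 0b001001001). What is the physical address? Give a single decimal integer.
Answer: 985

Derivation:
vaddr = 73 = 0b001001001
Split: l1_idx=0, l2_idx=4, offset=9
L1[0] = 0
L2[0][4] = 61
paddr = 61 * 16 + 9 = 985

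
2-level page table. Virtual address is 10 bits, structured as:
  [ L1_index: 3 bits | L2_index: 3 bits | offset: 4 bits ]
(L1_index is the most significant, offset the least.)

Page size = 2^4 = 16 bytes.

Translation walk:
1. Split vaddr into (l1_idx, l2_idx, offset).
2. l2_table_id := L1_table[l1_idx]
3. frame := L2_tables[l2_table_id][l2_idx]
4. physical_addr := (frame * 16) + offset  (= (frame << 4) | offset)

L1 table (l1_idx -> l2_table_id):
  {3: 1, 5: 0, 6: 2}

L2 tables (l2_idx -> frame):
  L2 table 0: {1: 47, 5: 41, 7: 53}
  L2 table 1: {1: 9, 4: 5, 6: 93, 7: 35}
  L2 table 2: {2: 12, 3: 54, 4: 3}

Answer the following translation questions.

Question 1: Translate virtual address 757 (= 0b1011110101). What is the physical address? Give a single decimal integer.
vaddr = 757 = 0b1011110101
Split: l1_idx=5, l2_idx=7, offset=5
L1[5] = 0
L2[0][7] = 53
paddr = 53 * 16 + 5 = 853

Answer: 853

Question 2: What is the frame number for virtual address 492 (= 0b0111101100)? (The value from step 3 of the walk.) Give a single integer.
vaddr = 492: l1_idx=3, l2_idx=6
L1[3] = 1; L2[1][6] = 93

Answer: 93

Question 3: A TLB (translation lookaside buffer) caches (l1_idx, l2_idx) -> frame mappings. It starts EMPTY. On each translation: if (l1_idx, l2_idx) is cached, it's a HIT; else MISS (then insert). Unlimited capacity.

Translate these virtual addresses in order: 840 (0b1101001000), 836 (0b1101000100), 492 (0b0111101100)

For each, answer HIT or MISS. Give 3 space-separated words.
vaddr=840: (6,4) not in TLB -> MISS, insert
vaddr=836: (6,4) in TLB -> HIT
vaddr=492: (3,6) not in TLB -> MISS, insert

Answer: MISS HIT MISS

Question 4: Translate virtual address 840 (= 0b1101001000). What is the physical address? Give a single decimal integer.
Answer: 56

Derivation:
vaddr = 840 = 0b1101001000
Split: l1_idx=6, l2_idx=4, offset=8
L1[6] = 2
L2[2][4] = 3
paddr = 3 * 16 + 8 = 56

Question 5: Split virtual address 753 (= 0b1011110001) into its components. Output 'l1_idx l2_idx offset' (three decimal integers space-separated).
Answer: 5 7 1

Derivation:
vaddr = 753 = 0b1011110001
  top 3 bits -> l1_idx = 5
  next 3 bits -> l2_idx = 7
  bottom 4 bits -> offset = 1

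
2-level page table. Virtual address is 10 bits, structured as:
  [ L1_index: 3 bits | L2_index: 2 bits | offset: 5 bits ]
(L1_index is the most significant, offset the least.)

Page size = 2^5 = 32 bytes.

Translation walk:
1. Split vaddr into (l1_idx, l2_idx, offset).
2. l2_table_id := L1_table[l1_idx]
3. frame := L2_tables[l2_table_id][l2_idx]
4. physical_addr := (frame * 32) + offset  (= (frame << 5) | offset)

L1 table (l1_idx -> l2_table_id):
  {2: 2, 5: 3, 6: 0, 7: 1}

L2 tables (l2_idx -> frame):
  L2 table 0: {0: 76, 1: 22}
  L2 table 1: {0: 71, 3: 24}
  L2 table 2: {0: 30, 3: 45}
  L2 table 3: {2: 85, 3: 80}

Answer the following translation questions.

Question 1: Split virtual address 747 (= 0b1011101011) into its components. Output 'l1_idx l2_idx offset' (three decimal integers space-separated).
Answer: 5 3 11

Derivation:
vaddr = 747 = 0b1011101011
  top 3 bits -> l1_idx = 5
  next 2 bits -> l2_idx = 3
  bottom 5 bits -> offset = 11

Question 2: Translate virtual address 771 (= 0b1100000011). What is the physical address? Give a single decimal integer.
Answer: 2435

Derivation:
vaddr = 771 = 0b1100000011
Split: l1_idx=6, l2_idx=0, offset=3
L1[6] = 0
L2[0][0] = 76
paddr = 76 * 32 + 3 = 2435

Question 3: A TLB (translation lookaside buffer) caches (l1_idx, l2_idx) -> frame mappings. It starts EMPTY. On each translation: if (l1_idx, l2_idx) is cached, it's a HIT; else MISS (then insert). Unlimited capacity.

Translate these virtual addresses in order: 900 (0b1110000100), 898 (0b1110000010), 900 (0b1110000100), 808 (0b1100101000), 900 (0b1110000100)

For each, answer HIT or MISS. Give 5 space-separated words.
Answer: MISS HIT HIT MISS HIT

Derivation:
vaddr=900: (7,0) not in TLB -> MISS, insert
vaddr=898: (7,0) in TLB -> HIT
vaddr=900: (7,0) in TLB -> HIT
vaddr=808: (6,1) not in TLB -> MISS, insert
vaddr=900: (7,0) in TLB -> HIT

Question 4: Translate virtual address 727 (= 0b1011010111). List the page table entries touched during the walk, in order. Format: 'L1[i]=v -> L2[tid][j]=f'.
vaddr = 727 = 0b1011010111
Split: l1_idx=5, l2_idx=2, offset=23

Answer: L1[5]=3 -> L2[3][2]=85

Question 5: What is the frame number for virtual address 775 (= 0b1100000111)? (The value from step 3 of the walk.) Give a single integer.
Answer: 76

Derivation:
vaddr = 775: l1_idx=6, l2_idx=0
L1[6] = 0; L2[0][0] = 76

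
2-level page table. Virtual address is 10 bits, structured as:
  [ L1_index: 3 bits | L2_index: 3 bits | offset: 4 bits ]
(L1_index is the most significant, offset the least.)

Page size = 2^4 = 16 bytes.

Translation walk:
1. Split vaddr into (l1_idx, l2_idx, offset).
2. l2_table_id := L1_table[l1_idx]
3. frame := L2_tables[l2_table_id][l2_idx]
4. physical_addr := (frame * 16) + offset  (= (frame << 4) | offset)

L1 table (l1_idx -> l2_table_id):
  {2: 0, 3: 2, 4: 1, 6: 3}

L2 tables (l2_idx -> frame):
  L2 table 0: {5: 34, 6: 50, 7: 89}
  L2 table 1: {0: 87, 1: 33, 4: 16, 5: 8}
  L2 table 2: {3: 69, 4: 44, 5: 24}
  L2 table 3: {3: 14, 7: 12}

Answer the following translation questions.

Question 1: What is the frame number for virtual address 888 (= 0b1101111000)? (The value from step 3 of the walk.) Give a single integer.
vaddr = 888: l1_idx=6, l2_idx=7
L1[6] = 3; L2[3][7] = 12

Answer: 12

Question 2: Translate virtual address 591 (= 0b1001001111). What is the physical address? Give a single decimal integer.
Answer: 271

Derivation:
vaddr = 591 = 0b1001001111
Split: l1_idx=4, l2_idx=4, offset=15
L1[4] = 1
L2[1][4] = 16
paddr = 16 * 16 + 15 = 271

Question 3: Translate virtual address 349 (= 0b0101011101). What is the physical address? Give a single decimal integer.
vaddr = 349 = 0b0101011101
Split: l1_idx=2, l2_idx=5, offset=13
L1[2] = 0
L2[0][5] = 34
paddr = 34 * 16 + 13 = 557

Answer: 557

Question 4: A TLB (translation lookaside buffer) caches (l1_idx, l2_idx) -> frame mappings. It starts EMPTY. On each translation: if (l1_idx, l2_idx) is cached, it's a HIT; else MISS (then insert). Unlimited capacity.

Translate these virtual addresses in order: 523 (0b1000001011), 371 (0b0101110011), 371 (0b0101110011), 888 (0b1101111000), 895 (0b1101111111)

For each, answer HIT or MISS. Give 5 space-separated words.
Answer: MISS MISS HIT MISS HIT

Derivation:
vaddr=523: (4,0) not in TLB -> MISS, insert
vaddr=371: (2,7) not in TLB -> MISS, insert
vaddr=371: (2,7) in TLB -> HIT
vaddr=888: (6,7) not in TLB -> MISS, insert
vaddr=895: (6,7) in TLB -> HIT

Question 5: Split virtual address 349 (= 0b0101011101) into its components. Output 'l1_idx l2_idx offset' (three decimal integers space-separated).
vaddr = 349 = 0b0101011101
  top 3 bits -> l1_idx = 2
  next 3 bits -> l2_idx = 5
  bottom 4 bits -> offset = 13

Answer: 2 5 13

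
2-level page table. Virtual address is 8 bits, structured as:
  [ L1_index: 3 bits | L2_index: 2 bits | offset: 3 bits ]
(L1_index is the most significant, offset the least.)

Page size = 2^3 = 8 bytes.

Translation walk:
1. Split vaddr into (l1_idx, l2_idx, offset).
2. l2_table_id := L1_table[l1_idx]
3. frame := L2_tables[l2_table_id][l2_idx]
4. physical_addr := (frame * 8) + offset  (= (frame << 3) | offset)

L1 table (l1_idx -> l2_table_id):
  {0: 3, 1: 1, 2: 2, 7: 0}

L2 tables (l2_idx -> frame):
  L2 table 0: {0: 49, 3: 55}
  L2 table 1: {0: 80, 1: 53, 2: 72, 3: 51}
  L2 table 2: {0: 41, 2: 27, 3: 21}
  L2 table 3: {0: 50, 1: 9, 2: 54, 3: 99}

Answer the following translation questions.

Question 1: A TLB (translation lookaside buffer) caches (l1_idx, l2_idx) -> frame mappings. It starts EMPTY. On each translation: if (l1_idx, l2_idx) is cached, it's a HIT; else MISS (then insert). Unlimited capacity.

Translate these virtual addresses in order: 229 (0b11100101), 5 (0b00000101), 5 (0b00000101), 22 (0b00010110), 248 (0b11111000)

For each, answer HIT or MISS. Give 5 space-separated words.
Answer: MISS MISS HIT MISS MISS

Derivation:
vaddr=229: (7,0) not in TLB -> MISS, insert
vaddr=5: (0,0) not in TLB -> MISS, insert
vaddr=5: (0,0) in TLB -> HIT
vaddr=22: (0,2) not in TLB -> MISS, insert
vaddr=248: (7,3) not in TLB -> MISS, insert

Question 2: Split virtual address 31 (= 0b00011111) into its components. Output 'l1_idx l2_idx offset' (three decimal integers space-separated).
Answer: 0 3 7

Derivation:
vaddr = 31 = 0b00011111
  top 3 bits -> l1_idx = 0
  next 2 bits -> l2_idx = 3
  bottom 3 bits -> offset = 7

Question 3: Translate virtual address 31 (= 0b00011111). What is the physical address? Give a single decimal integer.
Answer: 799

Derivation:
vaddr = 31 = 0b00011111
Split: l1_idx=0, l2_idx=3, offset=7
L1[0] = 3
L2[3][3] = 99
paddr = 99 * 8 + 7 = 799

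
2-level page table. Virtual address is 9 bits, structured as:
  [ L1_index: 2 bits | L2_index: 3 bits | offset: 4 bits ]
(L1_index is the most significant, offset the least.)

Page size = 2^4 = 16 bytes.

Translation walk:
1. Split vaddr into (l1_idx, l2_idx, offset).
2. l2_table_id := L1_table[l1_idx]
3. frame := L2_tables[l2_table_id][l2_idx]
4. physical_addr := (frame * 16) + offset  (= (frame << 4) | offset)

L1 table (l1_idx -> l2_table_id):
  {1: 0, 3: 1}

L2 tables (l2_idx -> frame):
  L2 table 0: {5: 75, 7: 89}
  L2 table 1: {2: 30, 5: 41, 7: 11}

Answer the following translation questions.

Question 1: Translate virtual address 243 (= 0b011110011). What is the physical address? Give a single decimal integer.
Answer: 1427

Derivation:
vaddr = 243 = 0b011110011
Split: l1_idx=1, l2_idx=7, offset=3
L1[1] = 0
L2[0][7] = 89
paddr = 89 * 16 + 3 = 1427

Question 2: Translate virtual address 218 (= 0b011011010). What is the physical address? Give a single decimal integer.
vaddr = 218 = 0b011011010
Split: l1_idx=1, l2_idx=5, offset=10
L1[1] = 0
L2[0][5] = 75
paddr = 75 * 16 + 10 = 1210

Answer: 1210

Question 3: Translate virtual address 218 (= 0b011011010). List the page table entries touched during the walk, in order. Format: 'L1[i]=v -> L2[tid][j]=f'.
Answer: L1[1]=0 -> L2[0][5]=75

Derivation:
vaddr = 218 = 0b011011010
Split: l1_idx=1, l2_idx=5, offset=10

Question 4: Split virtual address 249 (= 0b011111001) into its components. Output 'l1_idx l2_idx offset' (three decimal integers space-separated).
vaddr = 249 = 0b011111001
  top 2 bits -> l1_idx = 1
  next 3 bits -> l2_idx = 7
  bottom 4 bits -> offset = 9

Answer: 1 7 9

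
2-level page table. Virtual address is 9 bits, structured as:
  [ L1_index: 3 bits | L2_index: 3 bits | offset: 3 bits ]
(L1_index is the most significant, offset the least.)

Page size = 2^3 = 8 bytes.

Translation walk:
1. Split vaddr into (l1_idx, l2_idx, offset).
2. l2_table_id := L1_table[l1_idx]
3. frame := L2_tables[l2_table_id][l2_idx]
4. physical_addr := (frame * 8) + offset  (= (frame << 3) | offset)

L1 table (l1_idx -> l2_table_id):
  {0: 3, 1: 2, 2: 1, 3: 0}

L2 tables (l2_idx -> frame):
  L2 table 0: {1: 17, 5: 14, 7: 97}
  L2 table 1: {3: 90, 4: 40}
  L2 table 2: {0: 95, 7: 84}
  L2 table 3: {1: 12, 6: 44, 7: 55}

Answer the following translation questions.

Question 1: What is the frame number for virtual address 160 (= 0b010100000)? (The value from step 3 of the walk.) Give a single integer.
vaddr = 160: l1_idx=2, l2_idx=4
L1[2] = 1; L2[1][4] = 40

Answer: 40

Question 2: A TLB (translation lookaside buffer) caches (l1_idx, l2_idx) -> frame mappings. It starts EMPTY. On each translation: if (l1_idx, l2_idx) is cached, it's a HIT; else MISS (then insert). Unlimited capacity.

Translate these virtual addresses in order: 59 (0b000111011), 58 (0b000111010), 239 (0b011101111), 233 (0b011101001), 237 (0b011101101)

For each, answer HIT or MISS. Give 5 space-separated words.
Answer: MISS HIT MISS HIT HIT

Derivation:
vaddr=59: (0,7) not in TLB -> MISS, insert
vaddr=58: (0,7) in TLB -> HIT
vaddr=239: (3,5) not in TLB -> MISS, insert
vaddr=233: (3,5) in TLB -> HIT
vaddr=237: (3,5) in TLB -> HIT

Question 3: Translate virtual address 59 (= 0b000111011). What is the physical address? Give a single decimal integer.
Answer: 443

Derivation:
vaddr = 59 = 0b000111011
Split: l1_idx=0, l2_idx=7, offset=3
L1[0] = 3
L2[3][7] = 55
paddr = 55 * 8 + 3 = 443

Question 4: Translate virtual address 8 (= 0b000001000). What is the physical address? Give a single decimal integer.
Answer: 96

Derivation:
vaddr = 8 = 0b000001000
Split: l1_idx=0, l2_idx=1, offset=0
L1[0] = 3
L2[3][1] = 12
paddr = 12 * 8 + 0 = 96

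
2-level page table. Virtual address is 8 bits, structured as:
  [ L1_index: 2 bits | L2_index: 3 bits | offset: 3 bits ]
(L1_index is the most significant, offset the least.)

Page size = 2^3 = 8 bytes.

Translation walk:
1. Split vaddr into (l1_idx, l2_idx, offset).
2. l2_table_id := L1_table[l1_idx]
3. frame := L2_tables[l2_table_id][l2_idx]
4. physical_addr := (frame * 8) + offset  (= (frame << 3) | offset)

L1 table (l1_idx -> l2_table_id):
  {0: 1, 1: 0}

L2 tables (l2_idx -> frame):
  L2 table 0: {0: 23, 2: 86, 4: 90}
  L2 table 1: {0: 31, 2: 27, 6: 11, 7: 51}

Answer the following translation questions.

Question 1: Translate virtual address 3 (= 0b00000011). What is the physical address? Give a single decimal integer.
Answer: 251

Derivation:
vaddr = 3 = 0b00000011
Split: l1_idx=0, l2_idx=0, offset=3
L1[0] = 1
L2[1][0] = 31
paddr = 31 * 8 + 3 = 251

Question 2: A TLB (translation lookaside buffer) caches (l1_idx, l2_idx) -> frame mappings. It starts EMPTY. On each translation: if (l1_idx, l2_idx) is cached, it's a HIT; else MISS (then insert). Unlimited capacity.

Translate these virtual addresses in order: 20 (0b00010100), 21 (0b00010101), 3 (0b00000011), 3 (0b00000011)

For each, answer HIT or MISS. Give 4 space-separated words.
Answer: MISS HIT MISS HIT

Derivation:
vaddr=20: (0,2) not in TLB -> MISS, insert
vaddr=21: (0,2) in TLB -> HIT
vaddr=3: (0,0) not in TLB -> MISS, insert
vaddr=3: (0,0) in TLB -> HIT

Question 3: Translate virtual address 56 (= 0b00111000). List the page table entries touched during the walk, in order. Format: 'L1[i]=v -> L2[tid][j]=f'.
Answer: L1[0]=1 -> L2[1][7]=51

Derivation:
vaddr = 56 = 0b00111000
Split: l1_idx=0, l2_idx=7, offset=0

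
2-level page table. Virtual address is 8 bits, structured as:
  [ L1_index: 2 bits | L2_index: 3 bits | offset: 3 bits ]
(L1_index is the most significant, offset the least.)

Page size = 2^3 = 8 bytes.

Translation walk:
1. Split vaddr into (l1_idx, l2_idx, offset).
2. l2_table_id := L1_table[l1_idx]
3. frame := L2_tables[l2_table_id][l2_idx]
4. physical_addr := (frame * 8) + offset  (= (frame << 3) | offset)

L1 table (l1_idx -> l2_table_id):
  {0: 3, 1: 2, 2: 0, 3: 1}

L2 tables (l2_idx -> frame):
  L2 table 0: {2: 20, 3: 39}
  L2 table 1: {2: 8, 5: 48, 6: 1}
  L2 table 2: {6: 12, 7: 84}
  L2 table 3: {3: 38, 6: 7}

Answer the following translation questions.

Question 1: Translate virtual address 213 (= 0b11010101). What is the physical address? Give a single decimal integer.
vaddr = 213 = 0b11010101
Split: l1_idx=3, l2_idx=2, offset=5
L1[3] = 1
L2[1][2] = 8
paddr = 8 * 8 + 5 = 69

Answer: 69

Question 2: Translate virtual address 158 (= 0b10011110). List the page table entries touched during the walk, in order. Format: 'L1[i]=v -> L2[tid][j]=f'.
Answer: L1[2]=0 -> L2[0][3]=39

Derivation:
vaddr = 158 = 0b10011110
Split: l1_idx=2, l2_idx=3, offset=6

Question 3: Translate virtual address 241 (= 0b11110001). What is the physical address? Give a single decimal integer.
Answer: 9

Derivation:
vaddr = 241 = 0b11110001
Split: l1_idx=3, l2_idx=6, offset=1
L1[3] = 1
L2[1][6] = 1
paddr = 1 * 8 + 1 = 9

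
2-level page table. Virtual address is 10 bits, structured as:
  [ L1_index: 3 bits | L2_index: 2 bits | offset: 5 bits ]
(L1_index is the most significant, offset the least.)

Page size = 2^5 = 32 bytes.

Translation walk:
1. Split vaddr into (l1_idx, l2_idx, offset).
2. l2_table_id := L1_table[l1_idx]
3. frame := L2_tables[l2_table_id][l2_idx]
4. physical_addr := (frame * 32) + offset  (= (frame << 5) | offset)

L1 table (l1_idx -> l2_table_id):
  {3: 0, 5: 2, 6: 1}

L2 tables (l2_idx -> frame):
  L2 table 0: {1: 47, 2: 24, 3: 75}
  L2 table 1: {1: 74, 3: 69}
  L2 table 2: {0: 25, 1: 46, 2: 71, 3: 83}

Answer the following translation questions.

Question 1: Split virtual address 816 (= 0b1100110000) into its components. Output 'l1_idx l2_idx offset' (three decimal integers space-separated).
vaddr = 816 = 0b1100110000
  top 3 bits -> l1_idx = 6
  next 2 bits -> l2_idx = 1
  bottom 5 bits -> offset = 16

Answer: 6 1 16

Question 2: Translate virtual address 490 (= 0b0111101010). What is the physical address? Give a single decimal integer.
Answer: 2410

Derivation:
vaddr = 490 = 0b0111101010
Split: l1_idx=3, l2_idx=3, offset=10
L1[3] = 0
L2[0][3] = 75
paddr = 75 * 32 + 10 = 2410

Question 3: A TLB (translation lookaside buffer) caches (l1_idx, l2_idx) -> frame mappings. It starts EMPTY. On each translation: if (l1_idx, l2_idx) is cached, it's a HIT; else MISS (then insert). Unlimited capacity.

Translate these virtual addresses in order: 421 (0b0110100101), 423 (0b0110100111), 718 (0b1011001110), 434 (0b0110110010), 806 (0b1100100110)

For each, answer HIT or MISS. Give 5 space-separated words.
vaddr=421: (3,1) not in TLB -> MISS, insert
vaddr=423: (3,1) in TLB -> HIT
vaddr=718: (5,2) not in TLB -> MISS, insert
vaddr=434: (3,1) in TLB -> HIT
vaddr=806: (6,1) not in TLB -> MISS, insert

Answer: MISS HIT MISS HIT MISS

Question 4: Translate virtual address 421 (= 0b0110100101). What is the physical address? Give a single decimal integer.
Answer: 1509

Derivation:
vaddr = 421 = 0b0110100101
Split: l1_idx=3, l2_idx=1, offset=5
L1[3] = 0
L2[0][1] = 47
paddr = 47 * 32 + 5 = 1509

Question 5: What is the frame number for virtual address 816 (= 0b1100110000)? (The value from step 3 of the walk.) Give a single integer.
Answer: 74

Derivation:
vaddr = 816: l1_idx=6, l2_idx=1
L1[6] = 1; L2[1][1] = 74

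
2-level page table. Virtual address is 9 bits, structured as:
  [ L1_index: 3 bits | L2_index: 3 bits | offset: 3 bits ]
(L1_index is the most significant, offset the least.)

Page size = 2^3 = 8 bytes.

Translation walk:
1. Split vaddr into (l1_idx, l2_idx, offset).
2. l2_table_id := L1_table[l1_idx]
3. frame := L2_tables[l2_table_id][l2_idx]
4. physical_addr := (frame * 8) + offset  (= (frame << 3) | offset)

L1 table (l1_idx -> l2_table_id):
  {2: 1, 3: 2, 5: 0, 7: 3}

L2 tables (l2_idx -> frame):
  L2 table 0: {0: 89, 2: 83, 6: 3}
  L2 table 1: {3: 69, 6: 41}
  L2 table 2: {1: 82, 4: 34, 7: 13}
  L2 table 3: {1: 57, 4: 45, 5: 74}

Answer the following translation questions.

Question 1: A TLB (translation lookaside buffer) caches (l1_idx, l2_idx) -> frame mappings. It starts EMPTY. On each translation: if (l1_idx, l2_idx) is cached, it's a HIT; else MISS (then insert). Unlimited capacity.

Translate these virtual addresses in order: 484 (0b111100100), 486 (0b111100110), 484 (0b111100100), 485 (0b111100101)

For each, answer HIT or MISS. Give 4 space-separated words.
Answer: MISS HIT HIT HIT

Derivation:
vaddr=484: (7,4) not in TLB -> MISS, insert
vaddr=486: (7,4) in TLB -> HIT
vaddr=484: (7,4) in TLB -> HIT
vaddr=485: (7,4) in TLB -> HIT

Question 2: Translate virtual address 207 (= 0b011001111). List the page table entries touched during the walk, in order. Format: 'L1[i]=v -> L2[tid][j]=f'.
Answer: L1[3]=2 -> L2[2][1]=82

Derivation:
vaddr = 207 = 0b011001111
Split: l1_idx=3, l2_idx=1, offset=7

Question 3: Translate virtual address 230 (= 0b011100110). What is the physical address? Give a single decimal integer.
Answer: 278

Derivation:
vaddr = 230 = 0b011100110
Split: l1_idx=3, l2_idx=4, offset=6
L1[3] = 2
L2[2][4] = 34
paddr = 34 * 8 + 6 = 278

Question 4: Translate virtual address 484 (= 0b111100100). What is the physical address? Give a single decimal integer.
Answer: 364

Derivation:
vaddr = 484 = 0b111100100
Split: l1_idx=7, l2_idx=4, offset=4
L1[7] = 3
L2[3][4] = 45
paddr = 45 * 8 + 4 = 364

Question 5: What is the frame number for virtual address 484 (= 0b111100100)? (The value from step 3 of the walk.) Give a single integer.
Answer: 45

Derivation:
vaddr = 484: l1_idx=7, l2_idx=4
L1[7] = 3; L2[3][4] = 45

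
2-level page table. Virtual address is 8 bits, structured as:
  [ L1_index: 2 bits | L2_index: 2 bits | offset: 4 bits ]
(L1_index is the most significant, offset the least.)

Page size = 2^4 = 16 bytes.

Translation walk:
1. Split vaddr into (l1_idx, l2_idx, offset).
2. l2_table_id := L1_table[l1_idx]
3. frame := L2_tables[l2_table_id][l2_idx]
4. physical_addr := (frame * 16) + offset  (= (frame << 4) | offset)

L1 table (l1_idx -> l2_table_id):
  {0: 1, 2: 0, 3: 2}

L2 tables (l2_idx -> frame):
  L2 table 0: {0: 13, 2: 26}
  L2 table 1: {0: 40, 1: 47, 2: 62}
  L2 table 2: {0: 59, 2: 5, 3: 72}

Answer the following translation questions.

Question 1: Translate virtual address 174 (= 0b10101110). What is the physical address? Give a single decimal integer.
vaddr = 174 = 0b10101110
Split: l1_idx=2, l2_idx=2, offset=14
L1[2] = 0
L2[0][2] = 26
paddr = 26 * 16 + 14 = 430

Answer: 430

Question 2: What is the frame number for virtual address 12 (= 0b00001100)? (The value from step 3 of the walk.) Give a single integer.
Answer: 40

Derivation:
vaddr = 12: l1_idx=0, l2_idx=0
L1[0] = 1; L2[1][0] = 40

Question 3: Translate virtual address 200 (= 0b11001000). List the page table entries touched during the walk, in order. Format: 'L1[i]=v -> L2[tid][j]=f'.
Answer: L1[3]=2 -> L2[2][0]=59

Derivation:
vaddr = 200 = 0b11001000
Split: l1_idx=3, l2_idx=0, offset=8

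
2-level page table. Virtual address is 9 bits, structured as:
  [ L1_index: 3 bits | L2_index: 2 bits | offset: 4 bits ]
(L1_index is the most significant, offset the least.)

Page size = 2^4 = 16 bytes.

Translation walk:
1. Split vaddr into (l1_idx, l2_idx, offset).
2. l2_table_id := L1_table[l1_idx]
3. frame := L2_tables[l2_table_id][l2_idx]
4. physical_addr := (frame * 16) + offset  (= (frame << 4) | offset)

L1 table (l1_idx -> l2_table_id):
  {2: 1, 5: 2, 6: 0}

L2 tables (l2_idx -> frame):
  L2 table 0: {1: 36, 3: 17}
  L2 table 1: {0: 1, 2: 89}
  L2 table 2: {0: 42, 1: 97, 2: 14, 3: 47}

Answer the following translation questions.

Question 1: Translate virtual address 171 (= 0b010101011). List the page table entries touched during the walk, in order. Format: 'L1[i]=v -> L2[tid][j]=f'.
vaddr = 171 = 0b010101011
Split: l1_idx=2, l2_idx=2, offset=11

Answer: L1[2]=1 -> L2[1][2]=89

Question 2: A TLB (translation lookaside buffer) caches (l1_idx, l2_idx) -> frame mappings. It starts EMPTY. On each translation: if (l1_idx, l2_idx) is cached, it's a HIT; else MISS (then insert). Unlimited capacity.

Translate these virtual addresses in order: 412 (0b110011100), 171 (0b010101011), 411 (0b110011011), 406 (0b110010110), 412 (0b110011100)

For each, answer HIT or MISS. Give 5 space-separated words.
vaddr=412: (6,1) not in TLB -> MISS, insert
vaddr=171: (2,2) not in TLB -> MISS, insert
vaddr=411: (6,1) in TLB -> HIT
vaddr=406: (6,1) in TLB -> HIT
vaddr=412: (6,1) in TLB -> HIT

Answer: MISS MISS HIT HIT HIT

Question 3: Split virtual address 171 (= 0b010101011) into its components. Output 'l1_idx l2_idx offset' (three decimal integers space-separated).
vaddr = 171 = 0b010101011
  top 3 bits -> l1_idx = 2
  next 2 bits -> l2_idx = 2
  bottom 4 bits -> offset = 11

Answer: 2 2 11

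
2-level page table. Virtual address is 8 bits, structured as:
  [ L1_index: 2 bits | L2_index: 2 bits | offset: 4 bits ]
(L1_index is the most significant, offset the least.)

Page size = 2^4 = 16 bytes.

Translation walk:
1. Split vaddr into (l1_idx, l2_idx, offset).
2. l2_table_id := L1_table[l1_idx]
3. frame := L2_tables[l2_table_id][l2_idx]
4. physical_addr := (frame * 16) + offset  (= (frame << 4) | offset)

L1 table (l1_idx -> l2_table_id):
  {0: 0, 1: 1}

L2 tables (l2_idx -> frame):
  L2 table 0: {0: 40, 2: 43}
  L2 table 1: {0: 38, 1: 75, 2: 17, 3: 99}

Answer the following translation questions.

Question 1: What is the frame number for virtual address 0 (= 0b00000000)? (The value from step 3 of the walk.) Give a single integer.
vaddr = 0: l1_idx=0, l2_idx=0
L1[0] = 0; L2[0][0] = 40

Answer: 40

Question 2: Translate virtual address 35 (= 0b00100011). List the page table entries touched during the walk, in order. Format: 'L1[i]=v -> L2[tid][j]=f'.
vaddr = 35 = 0b00100011
Split: l1_idx=0, l2_idx=2, offset=3

Answer: L1[0]=0 -> L2[0][2]=43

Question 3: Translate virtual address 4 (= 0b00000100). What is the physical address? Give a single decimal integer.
Answer: 644

Derivation:
vaddr = 4 = 0b00000100
Split: l1_idx=0, l2_idx=0, offset=4
L1[0] = 0
L2[0][0] = 40
paddr = 40 * 16 + 4 = 644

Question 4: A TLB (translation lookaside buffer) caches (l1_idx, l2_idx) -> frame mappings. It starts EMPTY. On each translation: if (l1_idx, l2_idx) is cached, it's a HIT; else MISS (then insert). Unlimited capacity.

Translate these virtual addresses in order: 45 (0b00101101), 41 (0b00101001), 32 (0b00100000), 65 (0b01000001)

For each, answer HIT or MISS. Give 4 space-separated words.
Answer: MISS HIT HIT MISS

Derivation:
vaddr=45: (0,2) not in TLB -> MISS, insert
vaddr=41: (0,2) in TLB -> HIT
vaddr=32: (0,2) in TLB -> HIT
vaddr=65: (1,0) not in TLB -> MISS, insert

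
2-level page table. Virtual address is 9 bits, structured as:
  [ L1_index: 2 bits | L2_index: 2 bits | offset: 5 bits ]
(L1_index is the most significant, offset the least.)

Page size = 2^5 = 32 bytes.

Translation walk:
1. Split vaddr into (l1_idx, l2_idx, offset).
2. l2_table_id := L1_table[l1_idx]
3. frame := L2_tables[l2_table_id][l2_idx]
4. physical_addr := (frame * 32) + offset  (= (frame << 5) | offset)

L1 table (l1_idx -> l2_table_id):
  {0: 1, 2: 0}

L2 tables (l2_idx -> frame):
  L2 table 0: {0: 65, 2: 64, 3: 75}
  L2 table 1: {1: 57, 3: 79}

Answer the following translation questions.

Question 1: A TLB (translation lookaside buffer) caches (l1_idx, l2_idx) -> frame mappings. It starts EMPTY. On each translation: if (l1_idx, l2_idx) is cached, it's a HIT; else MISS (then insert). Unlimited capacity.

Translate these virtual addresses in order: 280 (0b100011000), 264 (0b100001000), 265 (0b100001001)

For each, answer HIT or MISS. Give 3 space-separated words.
vaddr=280: (2,0) not in TLB -> MISS, insert
vaddr=264: (2,0) in TLB -> HIT
vaddr=265: (2,0) in TLB -> HIT

Answer: MISS HIT HIT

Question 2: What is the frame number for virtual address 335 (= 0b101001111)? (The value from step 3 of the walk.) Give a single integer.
Answer: 64

Derivation:
vaddr = 335: l1_idx=2, l2_idx=2
L1[2] = 0; L2[0][2] = 64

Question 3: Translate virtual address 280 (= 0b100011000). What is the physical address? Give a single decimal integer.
Answer: 2104

Derivation:
vaddr = 280 = 0b100011000
Split: l1_idx=2, l2_idx=0, offset=24
L1[2] = 0
L2[0][0] = 65
paddr = 65 * 32 + 24 = 2104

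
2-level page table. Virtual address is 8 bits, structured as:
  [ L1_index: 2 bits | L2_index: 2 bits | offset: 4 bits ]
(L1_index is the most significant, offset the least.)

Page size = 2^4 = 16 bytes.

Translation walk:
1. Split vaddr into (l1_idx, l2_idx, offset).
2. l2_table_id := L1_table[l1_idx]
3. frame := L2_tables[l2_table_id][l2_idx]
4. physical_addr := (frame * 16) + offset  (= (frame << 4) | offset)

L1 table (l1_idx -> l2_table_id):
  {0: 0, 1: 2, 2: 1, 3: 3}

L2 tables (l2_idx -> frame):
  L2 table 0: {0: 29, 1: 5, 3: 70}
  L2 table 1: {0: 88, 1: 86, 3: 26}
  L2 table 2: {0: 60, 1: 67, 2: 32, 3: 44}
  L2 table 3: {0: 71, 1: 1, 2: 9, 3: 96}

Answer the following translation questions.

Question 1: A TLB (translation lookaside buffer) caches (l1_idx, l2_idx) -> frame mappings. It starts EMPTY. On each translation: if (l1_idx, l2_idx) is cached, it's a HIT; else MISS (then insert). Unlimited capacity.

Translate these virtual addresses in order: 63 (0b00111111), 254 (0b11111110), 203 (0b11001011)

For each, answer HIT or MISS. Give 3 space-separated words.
vaddr=63: (0,3) not in TLB -> MISS, insert
vaddr=254: (3,3) not in TLB -> MISS, insert
vaddr=203: (3,0) not in TLB -> MISS, insert

Answer: MISS MISS MISS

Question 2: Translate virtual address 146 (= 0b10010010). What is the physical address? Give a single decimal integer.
vaddr = 146 = 0b10010010
Split: l1_idx=2, l2_idx=1, offset=2
L1[2] = 1
L2[1][1] = 86
paddr = 86 * 16 + 2 = 1378

Answer: 1378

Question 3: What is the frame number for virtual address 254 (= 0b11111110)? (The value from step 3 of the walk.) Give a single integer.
Answer: 96

Derivation:
vaddr = 254: l1_idx=3, l2_idx=3
L1[3] = 3; L2[3][3] = 96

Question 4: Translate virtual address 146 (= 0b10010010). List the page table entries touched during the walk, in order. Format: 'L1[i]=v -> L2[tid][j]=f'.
vaddr = 146 = 0b10010010
Split: l1_idx=2, l2_idx=1, offset=2

Answer: L1[2]=1 -> L2[1][1]=86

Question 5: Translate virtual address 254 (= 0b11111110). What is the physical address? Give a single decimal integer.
vaddr = 254 = 0b11111110
Split: l1_idx=3, l2_idx=3, offset=14
L1[3] = 3
L2[3][3] = 96
paddr = 96 * 16 + 14 = 1550

Answer: 1550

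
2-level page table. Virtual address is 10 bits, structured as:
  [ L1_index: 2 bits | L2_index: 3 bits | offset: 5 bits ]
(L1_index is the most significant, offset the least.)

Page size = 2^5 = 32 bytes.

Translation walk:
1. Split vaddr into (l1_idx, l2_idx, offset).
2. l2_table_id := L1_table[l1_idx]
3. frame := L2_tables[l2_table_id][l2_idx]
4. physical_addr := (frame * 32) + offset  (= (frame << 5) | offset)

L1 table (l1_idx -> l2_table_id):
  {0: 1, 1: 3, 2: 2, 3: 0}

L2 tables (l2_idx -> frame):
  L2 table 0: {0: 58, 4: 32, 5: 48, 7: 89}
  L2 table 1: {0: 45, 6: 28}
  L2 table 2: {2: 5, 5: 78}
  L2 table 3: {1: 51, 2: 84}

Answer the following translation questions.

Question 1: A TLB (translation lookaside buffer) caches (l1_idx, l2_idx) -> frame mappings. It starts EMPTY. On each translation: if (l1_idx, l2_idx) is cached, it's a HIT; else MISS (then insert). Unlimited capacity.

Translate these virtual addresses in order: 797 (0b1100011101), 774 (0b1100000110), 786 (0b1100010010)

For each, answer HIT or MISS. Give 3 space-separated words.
vaddr=797: (3,0) not in TLB -> MISS, insert
vaddr=774: (3,0) in TLB -> HIT
vaddr=786: (3,0) in TLB -> HIT

Answer: MISS HIT HIT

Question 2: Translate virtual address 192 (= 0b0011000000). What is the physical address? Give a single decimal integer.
Answer: 896

Derivation:
vaddr = 192 = 0b0011000000
Split: l1_idx=0, l2_idx=6, offset=0
L1[0] = 1
L2[1][6] = 28
paddr = 28 * 32 + 0 = 896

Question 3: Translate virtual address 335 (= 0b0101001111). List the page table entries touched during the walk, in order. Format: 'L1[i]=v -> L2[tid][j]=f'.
vaddr = 335 = 0b0101001111
Split: l1_idx=1, l2_idx=2, offset=15

Answer: L1[1]=3 -> L2[3][2]=84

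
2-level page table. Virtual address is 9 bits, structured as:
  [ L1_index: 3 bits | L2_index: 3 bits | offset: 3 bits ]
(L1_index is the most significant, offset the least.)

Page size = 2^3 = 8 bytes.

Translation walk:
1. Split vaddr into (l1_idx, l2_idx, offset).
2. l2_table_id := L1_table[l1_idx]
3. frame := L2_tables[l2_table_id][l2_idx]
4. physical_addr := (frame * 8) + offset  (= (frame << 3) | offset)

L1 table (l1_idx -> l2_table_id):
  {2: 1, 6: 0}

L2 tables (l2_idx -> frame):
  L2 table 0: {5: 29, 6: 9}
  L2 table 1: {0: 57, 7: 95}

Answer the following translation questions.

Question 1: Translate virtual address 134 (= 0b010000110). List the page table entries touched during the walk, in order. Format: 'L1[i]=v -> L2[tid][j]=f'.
vaddr = 134 = 0b010000110
Split: l1_idx=2, l2_idx=0, offset=6

Answer: L1[2]=1 -> L2[1][0]=57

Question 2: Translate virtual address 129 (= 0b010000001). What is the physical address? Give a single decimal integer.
Answer: 457

Derivation:
vaddr = 129 = 0b010000001
Split: l1_idx=2, l2_idx=0, offset=1
L1[2] = 1
L2[1][0] = 57
paddr = 57 * 8 + 1 = 457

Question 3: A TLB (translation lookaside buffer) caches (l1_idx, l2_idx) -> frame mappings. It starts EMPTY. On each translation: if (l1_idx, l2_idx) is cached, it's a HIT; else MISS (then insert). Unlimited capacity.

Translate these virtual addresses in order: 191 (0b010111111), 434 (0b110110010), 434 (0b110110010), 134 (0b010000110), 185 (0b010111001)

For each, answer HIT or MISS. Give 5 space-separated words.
Answer: MISS MISS HIT MISS HIT

Derivation:
vaddr=191: (2,7) not in TLB -> MISS, insert
vaddr=434: (6,6) not in TLB -> MISS, insert
vaddr=434: (6,6) in TLB -> HIT
vaddr=134: (2,0) not in TLB -> MISS, insert
vaddr=185: (2,7) in TLB -> HIT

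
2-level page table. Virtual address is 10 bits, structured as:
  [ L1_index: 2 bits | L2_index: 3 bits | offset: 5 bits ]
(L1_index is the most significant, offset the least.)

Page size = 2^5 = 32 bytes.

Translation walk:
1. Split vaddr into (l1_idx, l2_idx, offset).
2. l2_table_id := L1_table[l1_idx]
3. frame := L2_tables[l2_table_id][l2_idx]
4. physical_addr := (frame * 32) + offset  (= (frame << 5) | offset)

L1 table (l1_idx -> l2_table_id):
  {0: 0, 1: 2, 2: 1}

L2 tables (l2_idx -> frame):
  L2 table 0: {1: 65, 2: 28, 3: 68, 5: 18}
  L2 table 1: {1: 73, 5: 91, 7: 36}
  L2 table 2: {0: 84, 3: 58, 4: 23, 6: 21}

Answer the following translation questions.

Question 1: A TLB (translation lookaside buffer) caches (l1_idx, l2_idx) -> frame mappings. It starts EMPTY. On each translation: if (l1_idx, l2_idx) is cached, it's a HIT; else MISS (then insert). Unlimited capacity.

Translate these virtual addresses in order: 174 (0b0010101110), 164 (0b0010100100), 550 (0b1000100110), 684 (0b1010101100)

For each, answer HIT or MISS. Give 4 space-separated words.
Answer: MISS HIT MISS MISS

Derivation:
vaddr=174: (0,5) not in TLB -> MISS, insert
vaddr=164: (0,5) in TLB -> HIT
vaddr=550: (2,1) not in TLB -> MISS, insert
vaddr=684: (2,5) not in TLB -> MISS, insert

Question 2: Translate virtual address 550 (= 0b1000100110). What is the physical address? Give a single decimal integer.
Answer: 2342

Derivation:
vaddr = 550 = 0b1000100110
Split: l1_idx=2, l2_idx=1, offset=6
L1[2] = 1
L2[1][1] = 73
paddr = 73 * 32 + 6 = 2342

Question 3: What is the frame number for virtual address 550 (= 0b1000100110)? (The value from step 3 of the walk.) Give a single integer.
Answer: 73

Derivation:
vaddr = 550: l1_idx=2, l2_idx=1
L1[2] = 1; L2[1][1] = 73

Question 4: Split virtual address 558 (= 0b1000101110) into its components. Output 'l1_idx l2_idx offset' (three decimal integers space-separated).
Answer: 2 1 14

Derivation:
vaddr = 558 = 0b1000101110
  top 2 bits -> l1_idx = 2
  next 3 bits -> l2_idx = 1
  bottom 5 bits -> offset = 14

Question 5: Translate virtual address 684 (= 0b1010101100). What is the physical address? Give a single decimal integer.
vaddr = 684 = 0b1010101100
Split: l1_idx=2, l2_idx=5, offset=12
L1[2] = 1
L2[1][5] = 91
paddr = 91 * 32 + 12 = 2924

Answer: 2924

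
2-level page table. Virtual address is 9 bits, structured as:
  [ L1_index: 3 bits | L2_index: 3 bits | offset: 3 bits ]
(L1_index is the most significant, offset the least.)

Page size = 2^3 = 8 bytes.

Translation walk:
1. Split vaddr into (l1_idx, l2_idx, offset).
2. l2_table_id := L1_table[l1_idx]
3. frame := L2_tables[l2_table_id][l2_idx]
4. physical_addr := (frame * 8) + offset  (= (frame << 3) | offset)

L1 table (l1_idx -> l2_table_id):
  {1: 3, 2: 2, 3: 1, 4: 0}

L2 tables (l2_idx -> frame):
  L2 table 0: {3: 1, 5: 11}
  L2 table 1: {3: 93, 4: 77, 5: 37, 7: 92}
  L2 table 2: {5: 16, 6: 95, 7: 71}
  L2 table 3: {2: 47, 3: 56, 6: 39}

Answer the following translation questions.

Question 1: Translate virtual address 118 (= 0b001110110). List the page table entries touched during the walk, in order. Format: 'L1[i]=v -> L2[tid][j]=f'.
vaddr = 118 = 0b001110110
Split: l1_idx=1, l2_idx=6, offset=6

Answer: L1[1]=3 -> L2[3][6]=39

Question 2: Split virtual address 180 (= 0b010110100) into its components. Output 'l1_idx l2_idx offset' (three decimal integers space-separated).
Answer: 2 6 4

Derivation:
vaddr = 180 = 0b010110100
  top 3 bits -> l1_idx = 2
  next 3 bits -> l2_idx = 6
  bottom 3 bits -> offset = 4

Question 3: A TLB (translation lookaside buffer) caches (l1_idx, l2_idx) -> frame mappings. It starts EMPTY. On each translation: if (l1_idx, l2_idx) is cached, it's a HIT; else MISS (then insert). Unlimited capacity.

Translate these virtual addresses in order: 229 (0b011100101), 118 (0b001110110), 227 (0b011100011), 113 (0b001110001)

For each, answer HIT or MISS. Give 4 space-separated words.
Answer: MISS MISS HIT HIT

Derivation:
vaddr=229: (3,4) not in TLB -> MISS, insert
vaddr=118: (1,6) not in TLB -> MISS, insert
vaddr=227: (3,4) in TLB -> HIT
vaddr=113: (1,6) in TLB -> HIT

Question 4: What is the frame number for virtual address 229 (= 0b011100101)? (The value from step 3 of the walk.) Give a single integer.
Answer: 77

Derivation:
vaddr = 229: l1_idx=3, l2_idx=4
L1[3] = 1; L2[1][4] = 77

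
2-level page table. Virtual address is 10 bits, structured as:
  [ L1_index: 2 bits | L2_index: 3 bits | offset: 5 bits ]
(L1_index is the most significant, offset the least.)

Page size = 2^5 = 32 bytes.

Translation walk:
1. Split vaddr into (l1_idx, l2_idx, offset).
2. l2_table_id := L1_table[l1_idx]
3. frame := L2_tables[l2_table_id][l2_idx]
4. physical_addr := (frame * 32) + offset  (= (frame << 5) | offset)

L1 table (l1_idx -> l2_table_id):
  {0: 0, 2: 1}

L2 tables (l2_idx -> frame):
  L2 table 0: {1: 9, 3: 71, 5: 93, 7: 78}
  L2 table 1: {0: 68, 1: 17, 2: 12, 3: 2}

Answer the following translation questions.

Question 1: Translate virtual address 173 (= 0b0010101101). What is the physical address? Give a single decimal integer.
Answer: 2989

Derivation:
vaddr = 173 = 0b0010101101
Split: l1_idx=0, l2_idx=5, offset=13
L1[0] = 0
L2[0][5] = 93
paddr = 93 * 32 + 13 = 2989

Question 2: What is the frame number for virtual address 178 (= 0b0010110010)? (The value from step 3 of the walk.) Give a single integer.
Answer: 93

Derivation:
vaddr = 178: l1_idx=0, l2_idx=5
L1[0] = 0; L2[0][5] = 93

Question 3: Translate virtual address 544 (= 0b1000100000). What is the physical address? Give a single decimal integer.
vaddr = 544 = 0b1000100000
Split: l1_idx=2, l2_idx=1, offset=0
L1[2] = 1
L2[1][1] = 17
paddr = 17 * 32 + 0 = 544

Answer: 544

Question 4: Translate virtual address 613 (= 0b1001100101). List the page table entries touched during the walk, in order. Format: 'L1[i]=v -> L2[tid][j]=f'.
vaddr = 613 = 0b1001100101
Split: l1_idx=2, l2_idx=3, offset=5

Answer: L1[2]=1 -> L2[1][3]=2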